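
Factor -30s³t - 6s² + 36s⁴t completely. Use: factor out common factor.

6s²(-5st - 1 + 6s²t)

-30s³t - 6s² + 36s⁴t
= 6(-5s³t - s² + 6s⁴t)    [factor out 6]
= 6s²(-5st - 1 + 6s²t)    [factor out s²]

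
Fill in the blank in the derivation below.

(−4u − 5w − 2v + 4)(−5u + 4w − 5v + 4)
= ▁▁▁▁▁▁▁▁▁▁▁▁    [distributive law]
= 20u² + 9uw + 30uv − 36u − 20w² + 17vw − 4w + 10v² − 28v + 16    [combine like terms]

After distributive law, the bracketed line is:

20u² − 16uw + 20uv − 16u + 25uw − 20w² + 25vw − 20w + 10uv − 8vw + 10v² − 8v − 20u + 16w − 20v + 16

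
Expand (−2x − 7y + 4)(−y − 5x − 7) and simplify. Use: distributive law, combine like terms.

(−2x − 7y + 4)(−y − 5x − 7)
= 2xy + 10x^2 + 14x + 7y^2 + 35xy + 49y − 4y − 20x − 28    [distributive law]
= 37xy + 10x^2 − 6x + 7y^2 + 45y − 28    [combine like terms]

37xy + 10x^2 − 6x + 7y^2 + 45y − 28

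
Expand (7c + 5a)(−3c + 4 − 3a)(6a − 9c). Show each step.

(7c + 5a)(−3c + 4 − 3a)(6a − 9c)
= (−21c² + 28c − 21ac − 15ac + 20a − 15a²)(6a − 9c)    [distributive law]
= (−21c² + 28c − 36ac + 20a − 15a²)(6a − 9c)    [combine like terms]
= −126ac² + 189c³ + 168ac − 252c² − 216a²c + 324ac² + 120a² − 180ac − 90a³ + 135a²c    [distributive law]
= 198ac² + 189c³ − 12ac − 252c² − 81a²c + 120a² − 90a³    [combine like terms]

198ac² + 189c³ − 12ac − 252c² − 81a²c + 120a² − 90a³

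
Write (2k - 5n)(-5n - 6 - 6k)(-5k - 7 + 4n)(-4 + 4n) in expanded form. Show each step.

(2k - 5n)(-5n - 6 - 6k)(-5k - 7 + 4n)(-4 + 4n)
= (-10kn - 12k - 12k^2 + 25n^2 + 30n + 30kn)(-5k - 7 + 4n)(-4 + 4n)    [distributive law]
= (20kn - 12k - 12k^2 + 25n^2 + 30n)(-5k - 7 + 4n)(-4 + 4n)    [combine like terms]
= (-100k^2n - 140kn + 80kn^2 + 60k^2 + 84k - 48kn + 60k^3 + 84k^2 - 48k^2n - 125kn^2 - 175n^2 + 100n^3 - 150kn - 210n + 120n^2)(-4 + 4n)    [distributive law]
= (-148k^2n - 338kn - 45kn^2 + 144k^2 + 84k + 60k^3 - 55n^2 + 100n^3 - 210n)(-4 + 4n)    [combine like terms]
= 592k^2n - 592k^2n^2 + 1352kn - 1352kn^2 + 180kn^2 - 180kn^3 - 576k^2 + 576k^2n - 336k + 336kn - 240k^3 + 240k^3n + 220n^2 - 220n^3 - 400n^3 + 400n^4 + 840n - 840n^2    [distributive law]
= 1168k^2n - 592k^2n^2 + 1688kn - 1172kn^2 - 180kn^3 - 576k^2 - 336k - 240k^3 + 240k^3n - 620n^2 - 620n^3 + 400n^4 + 840n    [combine like terms]

1168k^2n - 592k^2n^2 + 1688kn - 1172kn^2 - 180kn^3 - 576k^2 - 336k - 240k^3 + 240k^3n - 620n^2 - 620n^3 + 400n^4 + 840n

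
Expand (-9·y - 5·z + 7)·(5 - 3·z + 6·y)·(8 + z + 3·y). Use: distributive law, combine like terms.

(-9·y - 5·z + 7)·(5 - 3·z + 6·y)·(8 + z + 3·y)
= (-45·y + 27·y·z - 54·y² - 25·z + 15·z² - 30·y·z + 35 - 21·z + 42·y)·(8 + z + 3·y)    [distributive law]
= (-3·y - 3·y·z - 54·y² - 46·z + 15·z² + 35)·(8 + z + 3·y)    [combine like terms]
= -24·y - 3·y·z - 9·y² - 24·y·z - 3·y·z² - 9·y²·z - 432·y² - 54·y²·z - 162·y³ - 368·z - 46·z² - 138·y·z + 120·z² + 15·z³ + 45·y·z² + 280 + 35·z + 105·y    [distributive law]
= 81·y - 165·y·z - 441·y² + 42·y·z² - 63·y²·z - 162·y³ - 333·z + 74·z² + 15·z³ + 280    [combine like terms]

81·y - 165·y·z - 441·y² + 42·y·z² - 63·y²·z - 162·y³ - 333·z + 74·z² + 15·z³ + 280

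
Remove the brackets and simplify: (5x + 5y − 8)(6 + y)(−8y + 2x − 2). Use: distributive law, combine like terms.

(5x + 5y − 8)(6 + y)(−8y + 2x − 2)
= (30x + 5xy + 30y + 5y^2 − 48 − 8y)(−8y + 2x − 2)    [distributive law]
= (30x + 5xy + 22y + 5y^2 − 48)(−8y + 2x − 2)    [combine like terms]
= −240xy + 60x^2 − 60x − 40xy^2 + 10x^2y − 10xy − 176y^2 + 44xy − 44y − 40y^3 + 10xy^2 − 10y^2 + 384y − 96x + 96    [distributive law]
= −206xy + 60x^2 − 156x − 30xy^2 + 10x^2y − 186y^2 + 340y − 40y^3 + 96    [combine like terms]

−206xy + 60x^2 − 156x − 30xy^2 + 10x^2y − 186y^2 + 340y − 40y^3 + 96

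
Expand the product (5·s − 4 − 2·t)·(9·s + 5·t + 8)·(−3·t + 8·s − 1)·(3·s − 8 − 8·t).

(5·s − 4 − 2·t)·(9·s + 5·t + 8)·(−3·t + 8·s − 1)·(3·s − 8 − 8·t)
= (45·s^2 + 25·s·t + 40·s − 36·s − 20·t − 32 − 18·s·t − 10·t^2 − 16·t)·(−3·t + 8·s − 1)·(3·s − 8 − 8·t)    [distributive law]
= (45·s^2 + 7·s·t + 4·s − 36·t − 32 − 10·t^2)·(−3·t + 8·s − 1)·(3·s − 8 − 8·t)    [combine like terms]
= (−135·s^2·t + 360·s^3 − 45·s^2 − 21·s·t^2 + 56·s^2·t − 7·s·t − 12·s·t + 32·s^2 − 4·s + 108·t^2 − 288·s·t + 36·t + 96·t − 256·s + 32 + 30·t^3 − 80·s·t^2 + 10·t^2)·(3·s − 8 − 8·t)    [distributive law]
= (−79·s^2·t + 360·s^3 − 13·s^2 − 101·s·t^2 − 307·s·t − 260·s + 118·t^2 + 132·t + 32 + 30·t^3)·(3·s − 8 − 8·t)    [combine like terms]
= −237·s^3·t + 632·s^2·t + 632·s^2·t^2 + 1080·s^4 − 2880·s^3 − 2880·s^3·t − 39·s^3 + 104·s^2 + 104·s^2·t − 303·s^2·t^2 + 808·s·t^2 + 808·s·t^3 − 921·s^2·t + 2456·s·t + 2456·s·t^2 − 780·s^2 + 2080·s + 2080·s·t + 354·s·t^2 − 944·t^2 − 944·t^3 + 396·s·t − 1056·t − 1056·t^2 + 96·s − 256 − 256·t + 90·s·t^3 − 240·t^3 − 240·t^4    [distributive law]
= −3117·s^3·t − 185·s^2·t + 329·s^2·t^2 + 1080·s^4 − 2919·s^3 − 676·s^2 + 3618·s·t^2 + 898·s·t^3 + 4932·s·t + 2176·s − 2000·t^2 − 1184·t^3 − 1312·t − 256 − 240·t^4    [combine like terms]

−3117·s^3·t − 185·s^2·t + 329·s^2·t^2 + 1080·s^4 − 2919·s^3 − 676·s^2 + 3618·s·t^2 + 898·s·t^3 + 4932·s·t + 2176·s − 2000·t^2 − 1184·t^3 − 1312·t − 256 − 240·t^4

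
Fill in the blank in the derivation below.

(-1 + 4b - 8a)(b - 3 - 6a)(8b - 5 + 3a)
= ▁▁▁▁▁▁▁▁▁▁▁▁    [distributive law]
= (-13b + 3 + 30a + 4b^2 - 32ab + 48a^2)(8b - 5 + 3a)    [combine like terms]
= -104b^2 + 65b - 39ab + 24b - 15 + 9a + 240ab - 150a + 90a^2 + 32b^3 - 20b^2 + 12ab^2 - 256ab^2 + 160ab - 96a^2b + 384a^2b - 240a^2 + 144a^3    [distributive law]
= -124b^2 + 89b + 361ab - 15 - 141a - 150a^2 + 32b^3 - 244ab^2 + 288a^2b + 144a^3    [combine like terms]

After distributive law, the bracketed line is:

(-b + 3 + 6a + 4b^2 - 12b - 24ab - 8ab + 24a + 48a^2)(8b - 5 + 3a)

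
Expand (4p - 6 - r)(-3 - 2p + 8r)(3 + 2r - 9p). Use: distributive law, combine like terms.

-24p² - 322p²r + 72p³ + 507pr + 140pr² + 54 - 99r - 162p - 114r² - 16r³

(4p - 6 - r)(-3 - 2p + 8r)(3 + 2r - 9p)
= (-12p - 8p² + 32pr + 18 + 12p - 48r + 3r + 2pr - 8r²)(3 + 2r - 9p)    [distributive law]
= (-8p² + 34pr + 18 - 45r - 8r²)(3 + 2r - 9p)    [combine like terms]
= -24p² - 16p²r + 72p³ + 102pr + 68pr² - 306p²r + 54 + 36r - 162p - 135r - 90r² + 405pr - 24r² - 16r³ + 72pr²    [distributive law]
= -24p² - 322p²r + 72p³ + 507pr + 140pr² + 54 - 99r - 162p - 114r² - 16r³    [combine like terms]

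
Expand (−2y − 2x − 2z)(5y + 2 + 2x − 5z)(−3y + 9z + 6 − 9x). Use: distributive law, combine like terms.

(−2y − 2x − 2z)(5y + 2 + 2x − 5z)(−3y + 9z + 6 − 9x)
= (−10y^2 − 4y − 4xy + 10yz − 10xy − 4x − 4x^2 + 10xz − 10yz − 4z − 4xz + 10z^2)(−3y + 9z + 6 − 9x)    [distributive law]
= (−10y^2 − 4y − 14xy − 4x − 4x^2 + 6xz − 4z + 10z^2)(−3y + 9z + 6 − 9x)    [combine like terms]
= 30y^3 − 90y^2z − 60y^2 + 90xy^2 + 12y^2 − 36yz − 24y + 36xy + 42xy^2 − 126xyz − 84xy + 126x^2y + 12xy − 36xz − 24x + 36x^2 + 12x^2y − 36x^2z − 24x^2 + 36x^3 − 18xyz + 54xz^2 + 36xz − 54x^2z + 12yz − 36z^2 − 24z + 36xz − 30yz^2 + 90z^3 + 60z^2 − 90xz^2    [distributive law]
= 30y^3 − 90y^2z − 48y^2 + 132xy^2 − 24yz − 24y − 36xy − 144xyz + 138x^2y + 36xz − 24x + 12x^2 − 90x^2z + 36x^3 − 36xz^2 + 24z^2 − 24z − 30yz^2 + 90z^3    [combine like terms]

30y^3 − 90y^2z − 48y^2 + 132xy^2 − 24yz − 24y − 36xy − 144xyz + 138x^2y + 36xz − 24x + 12x^2 − 90x^2z + 36x^3 − 36xz^2 + 24z^2 − 24z − 30yz^2 + 90z^3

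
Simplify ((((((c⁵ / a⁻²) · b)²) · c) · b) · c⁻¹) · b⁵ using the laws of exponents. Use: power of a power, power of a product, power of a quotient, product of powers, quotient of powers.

((((((c⁵ / a⁻²) · b)²) · c) · b) · c⁻¹) · b⁵
= ((((((c⁵ / a⁻²)²) · (b²)) · c) · b) · c⁻¹) · b⁵    [power of a product]
= (((((((c⁵)²) / ((a⁻²)²)) · (b²)) · c) · b) · c⁻¹) · b⁵    [power of a quotient]
= (((((c¹⁰ / ((a⁻²)²)) · (b²)) · c) · b) · c⁻¹) · b⁵    [power of a power]
= (((((c¹⁰ / a⁻⁴) · (b²)) · c) · b) · c⁻¹) · b⁵    [power of a power]
= a⁴b⁸c¹⁰    [quotient of powers; product of powers]

a⁴b⁸c¹⁰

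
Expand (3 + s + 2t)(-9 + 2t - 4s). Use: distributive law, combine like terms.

(3 + s + 2t)(-9 + 2t - 4s)
= -27 + 6t - 12s - 9s + 2st - 4s^2 - 18t + 4t^2 - 8st    [distributive law]
= -27 - 12t - 21s - 6st - 4s^2 + 4t^2    [combine like terms]

-27 - 12t - 21s - 6st - 4s^2 + 4t^2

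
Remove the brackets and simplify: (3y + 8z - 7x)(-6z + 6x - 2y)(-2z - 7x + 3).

(3y + 8z - 7x)(-6z + 6x - 2y)(-2z - 7x + 3)
= (-18yz + 18xy - 6y^2 - 48z^2 + 48xz - 16yz + 42xz - 42x^2 + 14xy)(-2z - 7x + 3)    [distributive law]
= (-34yz + 32xy - 6y^2 - 48z^2 + 90xz - 42x^2)(-2z - 7x + 3)    [combine like terms]
= 68yz^2 + 238xyz - 102yz - 64xyz - 224x^2y + 96xy + 12y^2z + 42xy^2 - 18y^2 + 96z^3 + 336xz^2 - 144z^2 - 180xz^2 - 630x^2z + 270xz + 84x^2z + 294x^3 - 126x^2    [distributive law]
= 68yz^2 + 174xyz - 102yz - 224x^2y + 96xy + 12y^2z + 42xy^2 - 18y^2 + 96z^3 + 156xz^2 - 144z^2 - 546x^2z + 270xz + 294x^3 - 126x^2    [combine like terms]

68yz^2 + 174xyz - 102yz - 224x^2y + 96xy + 12y^2z + 42xy^2 - 18y^2 + 96z^3 + 156xz^2 - 144z^2 - 546x^2z + 270xz + 294x^3 - 126x^2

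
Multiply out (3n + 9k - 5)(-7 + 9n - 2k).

-66n + 27n² + 75kn - 53k - 18k² + 35

(3n + 9k - 5)(-7 + 9n - 2k)
= -21n + 27n² - 6kn - 63k + 81kn - 18k² + 35 - 45n + 10k    [distributive law]
= -66n + 27n² + 75kn - 53k - 18k² + 35    [combine like terms]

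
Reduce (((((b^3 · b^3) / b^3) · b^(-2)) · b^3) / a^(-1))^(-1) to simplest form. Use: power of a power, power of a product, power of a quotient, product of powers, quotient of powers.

a^(-1)b^(-4)

(((((b^3 · b^3) / b^3) · b^(-2)) · b^3) / a^(-1))^(-1)
= (((((b^3 · b^3) / b^3) · b^(-2)) · b^3)^(-1)) / ((a^(-1))^(-1))    [power of a quotient]
= (((((b^3 · b^3) / b^3) · b^(-2))^(-1)) · ((b^3)^(-1))) / ((a^(-1))^(-1))    [power of a product]
= (((((b^3 · b^3) / b^3)^(-1)) · ((b^(-2))^(-1))) · ((b^3)^(-1))) / ((a^(-1))^(-1))    [power of a product]
= (((((b^3 · b^3)^(-1)) / ((b^3)^(-1))) · ((b^(-2))^(-1))) · ((b^3)^(-1))) / ((a^(-1))^(-1))    [power of a quotient]
= ((((((b^3)^(-1)) · ((b^3)^(-1))) / ((b^3)^(-1))) · ((b^(-2))^(-1))) · ((b^3)^(-1))) / ((a^(-1))^(-1))    [power of a product]
= ((((b^(-3) · ((b^3)^(-1))) / ((b^3)^(-1))) · ((b^(-2))^(-1))) · ((b^3)^(-1))) / ((a^(-1))^(-1))    [power of a power]
= ((((b^(-3) · b^(-3)) / ((b^3)^(-1))) · ((b^(-2))^(-1))) · ((b^3)^(-1))) / ((a^(-1))^(-1))    [power of a power]
= (((b^(-6) / ((b^3)^(-1))) · ((b^(-2))^(-1))) · ((b^3)^(-1))) / ((a^(-1))^(-1))    [product of powers]
= (((b^(-6) / b^(-3)) · ((b^(-2))^(-1))) · ((b^3)^(-1))) / ((a^(-1))^(-1))    [power of a power]
= ((b^(-3) · ((b^(-2))^(-1))) · ((b^3)^(-1))) / ((a^(-1))^(-1))    [quotient of powers]
= ((b^(-3) · b^2) · ((b^3)^(-1))) / ((a^(-1))^(-1))    [power of a power]
= (b^(-1) · ((b^3)^(-1))) / ((a^(-1))^(-1))    [product of powers]
= (b^(-1) · b^(-3)) / ((a^(-1))^(-1))    [power of a power]
= b^(-4) / ((a^(-1))^(-1))    [product of powers]
= b^(-4) / a    [power of a power]
= a^(-1)b^(-4)    [quotient of powers]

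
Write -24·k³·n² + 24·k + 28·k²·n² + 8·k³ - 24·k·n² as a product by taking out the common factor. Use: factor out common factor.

4·k(-6·k²·n² + 6 + 7·k·n² + 2·k² - 6·n²)

-24·k³·n² + 24·k + 28·k²·n² + 8·k³ - 24·k·n²
= 4(-6·k³·n² + 6·k + 7·k²·n² + 2·k³ - 6·k·n²)    [factor out 4]
= 4·k(-6·k²·n² + 6 + 7·k·n² + 2·k² - 6·n²)    [factor out k]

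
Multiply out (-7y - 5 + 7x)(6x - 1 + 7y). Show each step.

7xy - 28y - 49y^2 - 37x + 5 + 42x^2

(-7y - 5 + 7x)(6x - 1 + 7y)
= -42xy + 7y - 49y^2 - 30x + 5 - 35y + 42x^2 - 7x + 49xy    [distributive law]
= 7xy - 28y - 49y^2 - 37x + 5 + 42x^2    [combine like terms]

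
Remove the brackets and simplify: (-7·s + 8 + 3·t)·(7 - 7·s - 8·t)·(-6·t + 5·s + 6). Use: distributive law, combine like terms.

(-7·s + 8 + 3·t)·(7 - 7·s - 8·t)·(-6·t + 5·s + 6)
= (-49·s + 49·s^2 + 56·s·t + 56 - 56·s - 64·t + 21·t - 21·s·t - 24·t^2)·(-6·t + 5·s + 6)    [distributive law]
= (-105·s + 49·s^2 + 35·s·t + 56 - 43·t - 24·t^2)·(-6·t + 5·s + 6)    [combine like terms]
= 630·s·t - 525·s^2 - 630·s - 294·s^2·t + 245·s^3 + 294·s^2 - 210·s·t^2 + 175·s^2·t + 210·s·t - 336·t + 280·s + 336 + 258·t^2 - 215·s·t - 258·t + 144·t^3 - 120·s·t^2 - 144·t^2    [distributive law]
= 625·s·t - 231·s^2 - 350·s - 119·s^2·t + 245·s^3 - 330·s·t^2 - 594·t + 336 + 114·t^2 + 144·t^3    [combine like terms]

625·s·t - 231·s^2 - 350·s - 119·s^2·t + 245·s^3 - 330·s·t^2 - 594·t + 336 + 114·t^2 + 144·t^3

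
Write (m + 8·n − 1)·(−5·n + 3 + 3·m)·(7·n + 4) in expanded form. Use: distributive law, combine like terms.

(m + 8·n − 1)·(−5·n + 3 + 3·m)·(7·n + 4)
= (−5·m·n + 3·m + 3·m^2 − 40·n^2 + 24·n + 24·m·n + 5·n − 3 − 3·m)·(7·n + 4)    [distributive law]
= (19·m·n + 3·m^2 − 40·n^2 + 29·n − 3)·(7·n + 4)    [combine like terms]
= 133·m·n^2 + 76·m·n + 21·m^2·n + 12·m^2 − 280·n^3 − 160·n^2 + 203·n^2 + 116·n − 21·n − 12    [distributive law]
= 133·m·n^2 + 76·m·n + 21·m^2·n + 12·m^2 − 280·n^3 + 43·n^2 + 95·n − 12    [combine like terms]

133·m·n^2 + 76·m·n + 21·m^2·n + 12·m^2 − 280·n^3 + 43·n^2 + 95·n − 12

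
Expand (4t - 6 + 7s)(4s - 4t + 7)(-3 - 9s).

(4t - 6 + 7s)(4s - 4t + 7)(-3 - 9s)
= (16st - 16t^2 + 28t - 24s + 24t - 42 + 28s^2 - 28st + 49s)(-3 - 9s)    [distributive law]
= (-12st - 16t^2 + 52t + 25s - 42 + 28s^2)(-3 - 9s)    [combine like terms]
= 36st + 108s^2t + 48t^2 + 144st^2 - 156t - 468st - 75s - 225s^2 + 126 + 378s - 84s^2 - 252s^3    [distributive law]
= -432st + 108s^2t + 48t^2 + 144st^2 - 156t + 303s - 309s^2 + 126 - 252s^3    [combine like terms]

-432st + 108s^2t + 48t^2 + 144st^2 - 156t + 303s - 309s^2 + 126 - 252s^3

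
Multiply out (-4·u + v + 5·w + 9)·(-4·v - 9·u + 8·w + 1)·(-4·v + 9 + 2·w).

-28·u·v^2 + 403·u·v + 322·u·v·w - 144·u^2·v + 324·u^2 + 72·u^2·w - 863·u·w - 154·u·w^2 - 765·u + 16·v^3 + 104·v^2 + 40·v^2·w - 486·v·w - 184·v·w^2 - 351·v + 514·w^2 + 80·w^3 + 711·w + 81

(-4·u + v + 5·w + 9)·(-4·v - 9·u + 8·w + 1)·(-4·v + 9 + 2·w)
= (16·u·v + 36·u^2 - 32·u·w - 4·u - 4·v^2 - 9·u·v + 8·v·w + v - 20·v·w - 45·u·w + 40·w^2 + 5·w - 36·v - 81·u + 72·w + 9)·(-4·v + 9 + 2·w)    [distributive law]
= (7·u·v + 36·u^2 - 77·u·w - 85·u - 4·v^2 - 12·v·w - 35·v + 40·w^2 + 77·w + 9)·(-4·v + 9 + 2·w)    [combine like terms]
= -28·u·v^2 + 63·u·v + 14·u·v·w - 144·u^2·v + 324·u^2 + 72·u^2·w + 308·u·v·w - 693·u·w - 154·u·w^2 + 340·u·v - 765·u - 170·u·w + 16·v^3 - 36·v^2 - 8·v^2·w + 48·v^2·w - 108·v·w - 24·v·w^2 + 140·v^2 - 315·v - 70·v·w - 160·v·w^2 + 360·w^2 + 80·w^3 - 308·v·w + 693·w + 154·w^2 - 36·v + 81 + 18·w    [distributive law]
= -28·u·v^2 + 403·u·v + 322·u·v·w - 144·u^2·v + 324·u^2 + 72·u^2·w - 863·u·w - 154·u·w^2 - 765·u + 16·v^3 + 104·v^2 + 40·v^2·w - 486·v·w - 184·v·w^2 - 351·v + 514·w^2 + 80·w^3 + 711·w + 81    [combine like terms]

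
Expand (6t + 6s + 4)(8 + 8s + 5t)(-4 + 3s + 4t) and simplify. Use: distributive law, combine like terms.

(6t + 6s + 4)(8 + 8s + 5t)(-4 + 3s + 4t)
= (48t + 48st + 30t^2 + 48s + 48s^2 + 30st + 32 + 32s + 20t)(-4 + 3s + 4t)    [distributive law]
= (68t + 78st + 30t^2 + 80s + 48s^2 + 32)(-4 + 3s + 4t)    [combine like terms]
= -272t + 204st + 272t^2 - 312st + 234s^2t + 312st^2 - 120t^2 + 90st^2 + 120t^3 - 320s + 240s^2 + 320st - 192s^2 + 144s^3 + 192s^2t - 128 + 96s + 128t    [distributive law]
= -144t + 212st + 152t^2 + 426s^2t + 402st^2 + 120t^3 - 224s + 48s^2 + 144s^3 - 128    [combine like terms]

-144t + 212st + 152t^2 + 426s^2t + 402st^2 + 120t^3 - 224s + 48s^2 + 144s^3 - 128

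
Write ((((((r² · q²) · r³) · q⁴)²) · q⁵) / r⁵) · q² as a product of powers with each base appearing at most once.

q¹⁹r⁵

((((((r² · q²) · r³) · q⁴)²) · q⁵) / r⁵) · q²
= ((((((r² · q²) · r³)²) · ((q⁴)²)) · q⁵) / r⁵) · q²    [power of a product]
= ((((((r² · q²)²) · ((r³)²)) · ((q⁴)²)) · q⁵) / r⁵) · q²    [power of a product]
= (((((((r²)²) · ((q²)²)) · ((r³)²)) · ((q⁴)²)) · q⁵) / r⁵) · q²    [power of a product]
= (((((r⁴ · ((q²)²)) · ((r³)²)) · ((q⁴)²)) · q⁵) / r⁵) · q²    [power of a power]
= (((((r⁴ · q⁴) · ((r³)²)) · ((q⁴)²)) · q⁵) / r⁵) · q²    [power of a power]
= (((((r⁴ · q⁴) · r⁶) · ((q⁴)²)) · q⁵) / r⁵) · q²    [power of a power]
= (((((r⁴ · q⁴) · r⁶) · q⁸) · q⁵) / r⁵) · q²    [power of a power]
= q¹⁹r⁵    [quotient of powers; product of powers]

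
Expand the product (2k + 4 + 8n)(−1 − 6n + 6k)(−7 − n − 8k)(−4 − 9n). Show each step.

488k + 1170kn − 1230kn^2 + 1040k^2 + 3540k^2n − 3132kn^3 + 2700k^2n^2 + 384k^3 + 864k^3n − 112 − 1164n − 3524n^2 − 3504n^3 − 432n^4

(2k + 4 + 8n)(−1 − 6n + 6k)(−7 − n − 8k)(−4 − 9n)
= (−2k − 12kn + 12k^2 − 4 − 24n + 24k − 8n − 48n^2 + 48kn)(−7 − n − 8k)(−4 − 9n)    [distributive law]
= (22k + 36kn + 12k^2 − 4 − 32n − 48n^2)(−7 − n − 8k)(−4 − 9n)    [combine like terms]
= (−154k − 22kn − 176k^2 − 252kn − 36kn^2 − 288k^2n − 84k^2 − 12k^2n − 96k^3 + 28 + 4n + 32k + 224n + 32n^2 + 256kn + 336n^2 + 48n^3 + 384kn^2)(−4 − 9n)    [distributive law]
= (−122k − 18kn − 260k^2 + 348kn^2 − 300k^2n − 96k^3 + 28 + 228n + 368n^2 + 48n^3)(−4 − 9n)    [combine like terms]
= 488k + 1098kn + 72kn + 162kn^2 + 1040k^2 + 2340k^2n − 1392kn^2 − 3132kn^3 + 1200k^2n + 2700k^2n^2 + 384k^3 + 864k^3n − 112 − 252n − 912n − 2052n^2 − 1472n^2 − 3312n^3 − 192n^3 − 432n^4    [distributive law]
= 488k + 1170kn − 1230kn^2 + 1040k^2 + 3540k^2n − 3132kn^3 + 2700k^2n^2 + 384k^3 + 864k^3n − 112 − 1164n − 3524n^2 − 3504n^3 − 432n^4    [combine like terms]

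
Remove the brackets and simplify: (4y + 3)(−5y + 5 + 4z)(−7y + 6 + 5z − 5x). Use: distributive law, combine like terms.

(4y + 3)(−5y + 5 + 4z)(−7y + 6 + 5z − 5x)
= (−20y² + 20y + 16yz − 15y + 15 + 12z)(−7y + 6 + 5z − 5x)    [distributive law]
= (−20y² + 5y + 16yz + 15 + 12z)(−7y + 6 + 5z − 5x)    [combine like terms]
= 140y³ − 120y² − 100y²z + 100xy² − 35y² + 30y + 25yz − 25xy − 112y²z + 96yz + 80yz² − 80xyz − 105y + 90 + 75z − 75x − 84yz + 72z + 60z² − 60xz    [distributive law]
= 140y³ − 155y² − 212y²z + 100xy² − 75y + 37yz − 25xy + 80yz² − 80xyz + 90 + 147z − 75x + 60z² − 60xz    [combine like terms]

140y³ − 155y² − 212y²z + 100xy² − 75y + 37yz − 25xy + 80yz² − 80xyz + 90 + 147z − 75x + 60z² − 60xz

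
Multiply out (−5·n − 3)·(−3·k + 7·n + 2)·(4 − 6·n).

(−5·n − 3)·(−3·k + 7·n + 2)·(4 − 6·n)
= (15·k·n − 35·n² − 10·n + 9·k − 21·n − 6)·(4 − 6·n)    [distributive law]
= (15·k·n − 35·n² − 31·n + 9·k − 6)·(4 − 6·n)    [combine like terms]
= 60·k·n − 90·k·n² − 140·n² + 210·n³ − 124·n + 186·n² + 36·k − 54·k·n − 24 + 36·n    [distributive law]
= 6·k·n − 90·k·n² + 46·n² + 210·n³ − 88·n + 36·k − 24    [combine like terms]

6·k·n − 90·k·n² + 46·n² + 210·n³ − 88·n + 36·k − 24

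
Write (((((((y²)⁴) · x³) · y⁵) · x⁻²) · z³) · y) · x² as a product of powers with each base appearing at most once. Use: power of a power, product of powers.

(((((((y²)⁴) · x³) · y⁵) · x⁻²) · z³) · y) · x²
= (((((y⁸ · x³) · y⁵) · x⁻²) · z³) · y) · x²    [power of a power]
= x³y¹⁴z³    [product of powers]

x³y¹⁴z³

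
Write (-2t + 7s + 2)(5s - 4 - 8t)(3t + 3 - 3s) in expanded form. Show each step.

(-2t + 7s + 2)(5s - 4 - 8t)(3t + 3 - 3s)
= (-10st + 8t + 16t^2 + 35s^2 - 28s - 56st + 10s - 8 - 16t)(3t + 3 - 3s)    [distributive law]
= (-66st - 8t + 16t^2 + 35s^2 - 18s - 8)(3t + 3 - 3s)    [combine like terms]
= -198st^2 - 198st + 198s^2t - 24t^2 - 24t + 24st + 48t^3 + 48t^2 - 48st^2 + 105s^2t + 105s^2 - 105s^3 - 54st - 54s + 54s^2 - 24t - 24 + 24s    [distributive law]
= -246st^2 - 228st + 303s^2t + 24t^2 - 48t + 48t^3 + 159s^2 - 105s^3 - 30s - 24    [combine like terms]

-246st^2 - 228st + 303s^2t + 24t^2 - 48t + 48t^3 + 159s^2 - 105s^3 - 30s - 24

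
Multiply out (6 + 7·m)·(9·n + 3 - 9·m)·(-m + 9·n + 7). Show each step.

(6 + 7·m)·(9·n + 3 - 9·m)·(-m + 9·n + 7)
= (54·n + 18 - 54·m + 63·m·n + 21·m - 63·m^2)·(-m + 9·n + 7)    [distributive law]
= (54·n + 18 - 33·m + 63·m·n - 63·m^2)·(-m + 9·n + 7)    [combine like terms]
= -54·m·n + 486·n^2 + 378·n - 18·m + 162·n + 126 + 33·m^2 - 297·m·n - 231·m - 63·m^2·n + 567·m·n^2 + 441·m·n + 63·m^3 - 567·m^2·n - 441·m^2    [distributive law]
= 90·m·n + 486·n^2 + 540·n - 249·m + 126 - 408·m^2 - 630·m^2·n + 567·m·n^2 + 63·m^3    [combine like terms]

90·m·n + 486·n^2 + 540·n - 249·m + 126 - 408·m^2 - 630·m^2·n + 567·m·n^2 + 63·m^3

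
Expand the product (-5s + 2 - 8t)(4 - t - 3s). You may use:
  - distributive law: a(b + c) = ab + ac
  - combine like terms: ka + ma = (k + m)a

-26s + 29st + 15s^2 + 8 - 34t + 8t^2

(-5s + 2 - 8t)(4 - t - 3s)
= -20s + 5st + 15s^2 + 8 - 2t - 6s - 32t + 8t^2 + 24st    [distributive law]
= -26s + 29st + 15s^2 + 8 - 34t + 8t^2    [combine like terms]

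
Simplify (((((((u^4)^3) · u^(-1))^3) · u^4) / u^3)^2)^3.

u^204

(((((((u^4)^3) · u^(-1))^3) · u^4) / u^3)^2)^3
= ((((((u^4)^3) · u^(-1))^3) · u^4) / u^3)^6    [power of a power]
= ((((((u^4)^3) · u^(-1))^3) · u^4)^6) / ((u^3)^6)    [power of a quotient]
= ((((((u^4)^3) · u^(-1))^3)^6) · ((u^4)^6)) / ((u^3)^6)    [power of a product]
= (((((u^4)^3) · u^(-1))^18) · ((u^4)^6)) / ((u^3)^6)    [power of a power]
= (((((u^4)^3)^18) · ((u^(-1))^18)) · ((u^4)^6)) / ((u^3)^6)    [power of a product]
= ((((u^4)^54) · ((u^(-1))^18)) · ((u^4)^6)) / ((u^3)^6)    [power of a power]
= ((u^216 · ((u^(-1))^18)) · ((u^4)^6)) / ((u^3)^6)    [power of a power]
= ((u^216 · u^(-18)) · ((u^4)^6)) / ((u^3)^6)    [power of a power]
= (u^198 · ((u^4)^6)) / ((u^3)^6)    [product of powers]
= (u^198 · u^24) / ((u^3)^6)    [power of a power]
= u^222 / ((u^3)^6)    [product of powers]
= u^222 / u^18    [power of a power]
= u^204    [quotient of powers]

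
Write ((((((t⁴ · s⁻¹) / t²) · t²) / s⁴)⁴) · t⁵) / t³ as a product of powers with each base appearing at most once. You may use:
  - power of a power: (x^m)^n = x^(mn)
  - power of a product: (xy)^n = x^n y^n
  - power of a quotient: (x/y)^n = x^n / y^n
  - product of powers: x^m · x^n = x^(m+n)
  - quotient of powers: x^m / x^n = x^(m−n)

s⁻²⁰t¹⁸

((((((t⁴ · s⁻¹) / t²) · t²) / s⁴)⁴) · t⁵) / t³
= ((((((t⁴ · s⁻¹) / t²) · t²)⁴) / ((s⁴)⁴)) · t⁵) / t³    [power of a quotient]
= ((((((t⁴ · s⁻¹) / t²)⁴) · ((t²)⁴)) / ((s⁴)⁴)) · t⁵) / t³    [power of a product]
= ((((((t⁴ · s⁻¹)⁴) / ((t²)⁴)) · ((t²)⁴)) / ((s⁴)⁴)) · t⁵) / t³    [power of a quotient]
= (((((((t⁴)⁴) · ((s⁻¹)⁴)) / ((t²)⁴)) · ((t²)⁴)) / ((s⁴)⁴)) · t⁵) / t³    [power of a product]
= (((((t¹⁶ · ((s⁻¹)⁴)) / ((t²)⁴)) · ((t²)⁴)) / ((s⁴)⁴)) · t⁵) / t³    [power of a power]
= (((((t¹⁶ · s⁻⁴) / ((t²)⁴)) · ((t²)⁴)) / ((s⁴)⁴)) · t⁵) / t³    [power of a power]
= (((((t¹⁶ · s⁻⁴) / t⁸) · ((t²)⁴)) / ((s⁴)⁴)) · t⁵) / t³    [power of a power]
= (((((t¹⁶ · s⁻⁴) / t⁸) · t⁸) / ((s⁴)⁴)) · t⁵) / t³    [power of a power]
= (((((t¹⁶ · s⁻⁴) / t⁸) · t⁸) / s¹⁶) · t⁵) / t³    [power of a power]
= s⁻²⁰t¹⁸    [quotient of powers; product of powers]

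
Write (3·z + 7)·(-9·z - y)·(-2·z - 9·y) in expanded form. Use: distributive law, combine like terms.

(3·z + 7)·(-9·z - y)·(-2·z - 9·y)
= (-27·z² - 3·y·z - 63·z - 7·y)·(-2·z - 9·y)    [distributive law]
= 54·z³ + 243·y·z² + 6·y·z² + 27·y²·z + 126·z² + 567·y·z + 14·y·z + 63·y²    [distributive law]
= 54·z³ + 249·y·z² + 27·y²·z + 126·z² + 581·y·z + 63·y²    [combine like terms]

54·z³ + 249·y·z² + 27·y²·z + 126·z² + 581·y·z + 63·y²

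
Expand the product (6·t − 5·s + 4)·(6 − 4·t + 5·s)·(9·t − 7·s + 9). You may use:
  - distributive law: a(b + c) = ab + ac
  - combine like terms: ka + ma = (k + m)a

(6·t − 5·s + 4)·(6 − 4·t + 5·s)·(9·t − 7·s + 9)
= (36·t − 24·t^2 + 30·s·t − 30·s + 20·s·t − 25·s^2 + 24 − 16·t + 20·s)·(9·t − 7·s + 9)    [distributive law]
= (20·t − 24·t^2 + 50·s·t − 10·s − 25·s^2 + 24)·(9·t − 7·s + 9)    [combine like terms]
= 180·t^2 − 140·s·t + 180·t − 216·t^3 + 168·s·t^2 − 216·t^2 + 450·s·t^2 − 350·s^2·t + 450·s·t − 90·s·t + 70·s^2 − 90·s − 225·s^2·t + 175·s^3 − 225·s^2 + 216·t − 168·s + 216    [distributive law]
= −36·t^2 + 220·s·t + 396·t − 216·t^3 + 618·s·t^2 − 575·s^2·t − 155·s^2 − 258·s + 175·s^3 + 216    [combine like terms]

−36·t^2 + 220·s·t + 396·t − 216·t^3 + 618·s·t^2 − 575·s^2·t − 155·s^2 − 258·s + 175·s^3 + 216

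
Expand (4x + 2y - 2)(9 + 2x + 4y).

(4x + 2y - 2)(9 + 2x + 4y)
= 36x + 8x^2 + 16xy + 18y + 4xy + 8y^2 - 18 - 4x - 8y    [distributive law]
= 32x + 8x^2 + 20xy + 10y + 8y^2 - 18    [combine like terms]

32x + 8x^2 + 20xy + 10y + 8y^2 - 18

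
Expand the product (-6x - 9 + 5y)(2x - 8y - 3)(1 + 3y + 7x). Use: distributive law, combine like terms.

(-6x - 9 + 5y)(2x - 8y - 3)(1 + 3y + 7x)
= (-12x^2 + 48xy + 18x - 18x + 72y + 27 + 10xy - 40y^2 - 15y)(1 + 3y + 7x)    [distributive law]
= (-12x^2 + 58xy + 57y + 27 - 40y^2)(1 + 3y + 7x)    [combine like terms]
= -12x^2 - 36x^2y - 84x^3 + 58xy + 174xy^2 + 406x^2y + 57y + 171y^2 + 399xy + 27 + 81y + 189x - 40y^2 - 120y^3 - 280xy^2    [distributive law]
= -12x^2 + 370x^2y - 84x^3 + 457xy - 106xy^2 + 138y + 131y^2 + 27 + 189x - 120y^3    [combine like terms]

-12x^2 + 370x^2y - 84x^3 + 457xy - 106xy^2 + 138y + 131y^2 + 27 + 189x - 120y^3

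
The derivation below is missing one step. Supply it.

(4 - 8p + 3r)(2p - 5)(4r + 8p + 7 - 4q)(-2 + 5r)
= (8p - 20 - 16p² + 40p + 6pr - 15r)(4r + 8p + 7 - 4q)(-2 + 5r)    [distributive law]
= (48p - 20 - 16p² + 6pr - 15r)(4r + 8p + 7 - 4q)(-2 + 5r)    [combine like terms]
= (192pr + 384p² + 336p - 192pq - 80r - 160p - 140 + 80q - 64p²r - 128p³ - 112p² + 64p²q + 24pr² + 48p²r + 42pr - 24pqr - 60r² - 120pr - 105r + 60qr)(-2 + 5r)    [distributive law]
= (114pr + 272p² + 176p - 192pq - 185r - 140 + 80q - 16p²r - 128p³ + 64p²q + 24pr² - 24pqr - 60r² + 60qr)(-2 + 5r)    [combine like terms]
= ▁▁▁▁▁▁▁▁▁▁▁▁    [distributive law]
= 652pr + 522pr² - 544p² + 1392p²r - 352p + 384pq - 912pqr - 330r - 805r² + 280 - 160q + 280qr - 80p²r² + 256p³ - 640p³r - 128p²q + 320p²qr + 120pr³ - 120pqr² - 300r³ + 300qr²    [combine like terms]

After distributive law, the bracketed line is:

-228pr + 570pr² - 544p² + 1360p²r - 352p + 880pr + 384pq - 960pqr + 370r - 925r² + 280 - 700r - 160q + 400qr + 32p²r - 80p²r² + 256p³ - 640p³r - 128p²q + 320p²qr - 48pr² + 120pr³ + 48pqr - 120pqr² + 120r² - 300r³ - 120qr + 300qr²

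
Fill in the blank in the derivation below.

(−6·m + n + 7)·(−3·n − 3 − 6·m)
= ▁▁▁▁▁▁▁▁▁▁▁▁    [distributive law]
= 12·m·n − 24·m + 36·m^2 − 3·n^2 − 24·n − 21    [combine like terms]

After distributive law, the bracketed line is:

18·m·n + 18·m + 36·m^2 − 3·n^2 − 3·n − 6·m·n − 21·n − 21 − 42·m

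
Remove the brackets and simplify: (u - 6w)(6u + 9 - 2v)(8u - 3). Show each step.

48u^3 + 54u^2 - 27u - 16u^2v + 6uv - 288u^2w - 324uw + 162w + 96uvw - 36vw

(u - 6w)(6u + 9 - 2v)(8u - 3)
= (6u^2 + 9u - 2uv - 36uw - 54w + 12vw)(8u - 3)    [distributive law]
= 48u^3 - 18u^2 + 72u^2 - 27u - 16u^2v + 6uv - 288u^2w + 108uw - 432uw + 162w + 96uvw - 36vw    [distributive law]
= 48u^3 + 54u^2 - 27u - 16u^2v + 6uv - 288u^2w - 324uw + 162w + 96uvw - 36vw    [combine like terms]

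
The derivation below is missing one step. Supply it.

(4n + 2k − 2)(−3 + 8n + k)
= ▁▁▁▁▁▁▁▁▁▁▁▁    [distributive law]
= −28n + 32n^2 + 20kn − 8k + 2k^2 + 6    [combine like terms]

By distributive law:

−12n + 32n^2 + 4kn − 6k + 16kn + 2k^2 + 6 − 16n − 2k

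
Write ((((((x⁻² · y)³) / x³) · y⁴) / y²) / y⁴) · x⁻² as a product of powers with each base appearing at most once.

x⁻¹¹·y

((((((x⁻² · y)³) / x³) · y⁴) / y²) / y⁴) · x⁻²
= (((((((x⁻²)³) · (y³)) / x³) · y⁴) / y²) / y⁴) · x⁻²    [power of a product]
= (((((x⁻⁶ · (y³)) / x³) · y⁴) / y²) / y⁴) · x⁻²    [power of a power]
= x⁻¹¹·y    [quotient of powers; product of powers]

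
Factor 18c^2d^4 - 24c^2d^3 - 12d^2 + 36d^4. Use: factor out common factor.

6d^2(3c^2d^2 - 4c^2d - 2 + 6d^2)

18c^2d^4 - 24c^2d^3 - 12d^2 + 36d^4
= 6(3c^2d^4 - 4c^2d^3 - 2d^2 + 6d^4)    [factor out 6]
= 6d^2(3c^2d^2 - 4c^2d - 2 + 6d^2)    [factor out d^2]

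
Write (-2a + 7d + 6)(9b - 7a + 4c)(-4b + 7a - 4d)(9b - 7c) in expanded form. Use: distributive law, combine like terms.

648ab^3 - 216ab^2c - 1638a^2b^2 + 770a^2bc + 6381ab^2d - 2911abcd + 882a^3b - 686a^3c - 3591a^2bd + 2793a^2cd - 224abc^2 + 392a^2c^2 - 1596ac^2d - 2268b^3d + 756b^2cd - 2268b^2d^2 + 756bcd^2 + 1764abd^2 - 1372acd^2 + 784bc^2d + 784c^2d^2 - 1944b^3 + 648b^2c + 4914ab^2 - 2310abc - 1944b^2d + 648bcd - 2646a^2b + 2058a^2c + 1512abd - 1176acd + 672bc^2 - 1176ac^2 + 672c^2d

(-2a + 7d + 6)(9b - 7a + 4c)(-4b + 7a - 4d)(9b - 7c)
= (-18ab + 14a^2 - 8ac + 63bd - 49ad + 28cd + 54b - 42a + 24c)(-4b + 7a - 4d)(9b - 7c)    [distributive law]
= (72ab^2 - 126a^2b + 72abd - 56a^2b + 98a^3 - 56a^2d + 32abc - 56a^2c + 32acd - 252b^2d + 441abd - 252bd^2 + 196abd - 343a^2d + 196ad^2 - 112bcd + 196acd - 112cd^2 - 216b^2 + 378ab - 216bd + 168ab - 294a^2 + 168ad - 96bc + 168ac - 96cd)(9b - 7c)    [distributive law]
= (72ab^2 - 182a^2b + 709abd + 98a^3 - 399a^2d + 32abc - 56a^2c + 228acd - 252b^2d - 252bd^2 + 196ad^2 - 112bcd - 112cd^2 - 216b^2 + 546ab - 216bd - 294a^2 + 168ad - 96bc + 168ac - 96cd)(9b - 7c)    [combine like terms]
= 648ab^3 - 504ab^2c - 1638a^2b^2 + 1274a^2bc + 6381ab^2d - 4963abcd + 882a^3b - 686a^3c - 3591a^2bd + 2793a^2cd + 288ab^2c - 224abc^2 - 504a^2bc + 392a^2c^2 + 2052abcd - 1596ac^2d - 2268b^3d + 1764b^2cd - 2268b^2d^2 + 1764bcd^2 + 1764abd^2 - 1372acd^2 - 1008b^2cd + 784bc^2d - 1008bcd^2 + 784c^2d^2 - 1944b^3 + 1512b^2c + 4914ab^2 - 3822abc - 1944b^2d + 1512bcd - 2646a^2b + 2058a^2c + 1512abd - 1176acd - 864b^2c + 672bc^2 + 1512abc - 1176ac^2 - 864bcd + 672c^2d    [distributive law]
= 648ab^3 - 216ab^2c - 1638a^2b^2 + 770a^2bc + 6381ab^2d - 2911abcd + 882a^3b - 686a^3c - 3591a^2bd + 2793a^2cd - 224abc^2 + 392a^2c^2 - 1596ac^2d - 2268b^3d + 756b^2cd - 2268b^2d^2 + 756bcd^2 + 1764abd^2 - 1372acd^2 + 784bc^2d + 784c^2d^2 - 1944b^3 + 648b^2c + 4914ab^2 - 2310abc - 1944b^2d + 648bcd - 2646a^2b + 2058a^2c + 1512abd - 1176acd + 672bc^2 - 1176ac^2 + 672c^2d    [combine like terms]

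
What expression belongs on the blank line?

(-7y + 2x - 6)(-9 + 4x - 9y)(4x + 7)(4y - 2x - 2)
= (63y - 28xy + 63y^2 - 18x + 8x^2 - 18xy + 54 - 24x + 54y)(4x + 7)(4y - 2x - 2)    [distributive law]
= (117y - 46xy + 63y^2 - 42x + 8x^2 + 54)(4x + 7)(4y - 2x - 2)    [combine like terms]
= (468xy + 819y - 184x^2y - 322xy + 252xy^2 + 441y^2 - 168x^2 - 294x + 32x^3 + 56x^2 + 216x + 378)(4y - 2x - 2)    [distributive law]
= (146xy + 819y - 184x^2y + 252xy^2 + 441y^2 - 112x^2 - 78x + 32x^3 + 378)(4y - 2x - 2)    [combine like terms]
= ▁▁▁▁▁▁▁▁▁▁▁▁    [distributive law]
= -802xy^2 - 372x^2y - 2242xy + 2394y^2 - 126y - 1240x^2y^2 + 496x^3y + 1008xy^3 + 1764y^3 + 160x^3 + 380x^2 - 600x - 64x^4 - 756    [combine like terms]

By distributive law:

584xy^2 - 292x^2y - 292xy + 3276y^2 - 1638xy - 1638y - 736x^2y^2 + 368x^3y + 368x^2y + 1008xy^3 - 504x^2y^2 - 504xy^2 + 1764y^3 - 882xy^2 - 882y^2 - 448x^2y + 224x^3 + 224x^2 - 312xy + 156x^2 + 156x + 128x^3y - 64x^4 - 64x^3 + 1512y - 756x - 756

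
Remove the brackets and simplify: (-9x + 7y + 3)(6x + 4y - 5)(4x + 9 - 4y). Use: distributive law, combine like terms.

-216x^3 - 234x^2 + 240x^2y - 290xy + 88xy^2 + 507x + 344y^2 - 112y^3 - 147y - 135

(-9x + 7y + 3)(6x + 4y - 5)(4x + 9 - 4y)
= (-54x^2 - 36xy + 45x + 42xy + 28y^2 - 35y + 18x + 12y - 15)(4x + 9 - 4y)    [distributive law]
= (-54x^2 + 6xy + 63x + 28y^2 - 23y - 15)(4x + 9 - 4y)    [combine like terms]
= -216x^3 - 486x^2 + 216x^2y + 24x^2y + 54xy - 24xy^2 + 252x^2 + 567x - 252xy + 112xy^2 + 252y^2 - 112y^3 - 92xy - 207y + 92y^2 - 60x - 135 + 60y    [distributive law]
= -216x^3 - 234x^2 + 240x^2y - 290xy + 88xy^2 + 507x + 344y^2 - 112y^3 - 147y - 135    [combine like terms]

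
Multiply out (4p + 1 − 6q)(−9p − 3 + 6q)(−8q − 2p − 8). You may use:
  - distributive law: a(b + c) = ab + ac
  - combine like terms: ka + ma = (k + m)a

(4p + 1 − 6q)(−9p − 3 + 6q)(−8q − 2p − 8)
= (−36p^2 − 12p + 24pq − 9p − 3 + 6q + 54pq + 18q − 36q^2)(−8q − 2p − 8)    [distributive law]
= (−36p^2 − 21p + 78pq − 3 + 24q − 36q^2)(−8q − 2p − 8)    [combine like terms]
= 288p^2q + 72p^3 + 288p^2 + 168pq + 42p^2 + 168p − 624pq^2 − 156p^2q − 624pq + 24q + 6p + 24 − 192q^2 − 48pq − 192q + 288q^3 + 72pq^2 + 288q^2    [distributive law]
= 132p^2q + 72p^3 + 330p^2 − 504pq + 174p − 552pq^2 − 168q + 24 + 96q^2 + 288q^3    [combine like terms]

132p^2q + 72p^3 + 330p^2 − 504pq + 174p − 552pq^2 − 168q + 24 + 96q^2 + 288q^3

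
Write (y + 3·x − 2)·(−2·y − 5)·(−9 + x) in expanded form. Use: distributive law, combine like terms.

(y + 3·x − 2)·(−2·y − 5)·(−9 + x)
= (−2·y^2 − 5·y − 6·x·y − 15·x + 4·y + 10)·(−9 + x)    [distributive law]
= (−2·y^2 − y − 6·x·y − 15·x + 10)·(−9 + x)    [combine like terms]
= 18·y^2 − 2·x·y^2 + 9·y − x·y + 54·x·y − 6·x^2·y + 135·x − 15·x^2 − 90 + 10·x    [distributive law]
= 18·y^2 − 2·x·y^2 + 9·y + 53·x·y − 6·x^2·y + 145·x − 15·x^2 − 90    [combine like terms]

18·y^2 − 2·x·y^2 + 9·y + 53·x·y − 6·x^2·y + 145·x − 15·x^2 − 90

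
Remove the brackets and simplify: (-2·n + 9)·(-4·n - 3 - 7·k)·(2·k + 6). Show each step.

16·k·n^2 + 48·n^2 + 24·k·n - 180·n + 28·k^2·n - 432·k - 162 - 126·k^2

(-2·n + 9)·(-4·n - 3 - 7·k)·(2·k + 6)
= (8·n^2 + 6·n + 14·k·n - 36·n - 27 - 63·k)·(2·k + 6)    [distributive law]
= (8·n^2 - 30·n + 14·k·n - 27 - 63·k)·(2·k + 6)    [combine like terms]
= 16·k·n^2 + 48·n^2 - 60·k·n - 180·n + 28·k^2·n + 84·k·n - 54·k - 162 - 126·k^2 - 378·k    [distributive law]
= 16·k·n^2 + 48·n^2 + 24·k·n - 180·n + 28·k^2·n - 432·k - 162 - 126·k^2    [combine like terms]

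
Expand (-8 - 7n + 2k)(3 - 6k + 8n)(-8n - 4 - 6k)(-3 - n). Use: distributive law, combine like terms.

-1692n - 3244n^2 - 288 + 216k + 534kn + 538kn^2 + 828k^2 + 1032k^2n - 2248n^3 + 128kn^3 + 252k^2n^2 - 448n^4 - 216k^3 - 72k^3n

(-8 - 7n + 2k)(3 - 6k + 8n)(-8n - 4 - 6k)(-3 - n)
= (-24 + 48k - 64n - 21n + 42kn - 56n^2 + 6k - 12k^2 + 16kn)(-8n - 4 - 6k)(-3 - n)    [distributive law]
= (-24 + 54k - 85n + 58kn - 56n^2 - 12k^2)(-8n - 4 - 6k)(-3 - n)    [combine like terms]
= (192n + 96 + 144k - 432kn - 216k - 324k^2 + 680n^2 + 340n + 510kn - 464kn^2 - 232kn - 348k^2n + 448n^3 + 224n^2 + 336kn^2 + 96k^2n + 48k^2 + 72k^3)(-3 - n)    [distributive law]
= (532n + 96 - 72k - 154kn - 276k^2 + 904n^2 - 128kn^2 - 252k^2n + 448n^3 + 72k^3)(-3 - n)    [combine like terms]
= -1596n - 532n^2 - 288 - 96n + 216k + 72kn + 462kn + 154kn^2 + 828k^2 + 276k^2n - 2712n^2 - 904n^3 + 384kn^2 + 128kn^3 + 756k^2n + 252k^2n^2 - 1344n^3 - 448n^4 - 216k^3 - 72k^3n    [distributive law]
= -1692n - 3244n^2 - 288 + 216k + 534kn + 538kn^2 + 828k^2 + 1032k^2n - 2248n^3 + 128kn^3 + 252k^2n^2 - 448n^4 - 216k^3 - 72k^3n    [combine like terms]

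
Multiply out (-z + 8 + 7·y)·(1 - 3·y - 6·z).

-49·z - 39·y·z + 6·z² + 8 - 17·y - 21·y²

(-z + 8 + 7·y)·(1 - 3·y - 6·z)
= -z + 3·y·z + 6·z² + 8 - 24·y - 48·z + 7·y - 21·y² - 42·y·z    [distributive law]
= -49·z - 39·y·z + 6·z² + 8 - 17·y - 21·y²    [combine like terms]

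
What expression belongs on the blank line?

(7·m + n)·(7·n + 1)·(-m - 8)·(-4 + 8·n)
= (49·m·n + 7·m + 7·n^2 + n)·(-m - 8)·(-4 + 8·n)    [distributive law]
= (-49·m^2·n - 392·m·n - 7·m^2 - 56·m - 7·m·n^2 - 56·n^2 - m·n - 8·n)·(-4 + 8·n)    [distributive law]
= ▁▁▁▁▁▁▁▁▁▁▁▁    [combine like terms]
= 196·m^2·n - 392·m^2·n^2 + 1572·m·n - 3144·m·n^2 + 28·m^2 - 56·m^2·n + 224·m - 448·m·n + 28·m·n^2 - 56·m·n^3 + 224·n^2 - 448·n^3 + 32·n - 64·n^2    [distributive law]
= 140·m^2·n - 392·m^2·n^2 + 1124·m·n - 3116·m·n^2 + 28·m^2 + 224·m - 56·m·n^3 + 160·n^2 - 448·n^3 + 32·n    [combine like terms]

After combine like terms, the bracketed line is:

(-49·m^2·n - 393·m·n - 7·m^2 - 56·m - 7·m·n^2 - 56·n^2 - 8·n)·(-4 + 8·n)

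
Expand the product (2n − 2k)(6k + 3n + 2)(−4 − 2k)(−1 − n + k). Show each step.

(2n − 2k)(6k + 3n + 2)(−4 − 2k)(−1 − n + k)
= (12kn + 6n^2 + 4n − 12k^2 − 6kn − 4k)(−4 − 2k)(−1 − n + k)    [distributive law]
= (6kn + 6n^2 + 4n − 12k^2 − 4k)(−4 − 2k)(−1 − n + k)    [combine like terms]
= (−24kn − 12k^2n − 24n^2 − 12kn^2 − 16n − 8kn + 48k^2 + 24k^3 + 16k + 8k^2)(−1 − n + k)    [distributive law]
= (−32kn − 12k^2n − 24n^2 − 12kn^2 − 16n + 56k^2 + 24k^3 + 16k)(−1 − n + k)    [combine like terms]
= 32kn + 32kn^2 − 32k^2n + 12k^2n + 12k^2n^2 − 12k^3n + 24n^2 + 24n^3 − 24kn^2 + 12kn^2 + 12kn^3 − 12k^2n^2 + 16n + 16n^2 − 16kn − 56k^2 − 56k^2n + 56k^3 − 24k^3 − 24k^3n + 24k^4 − 16k − 16kn + 16k^2    [distributive law]
= 20kn^2 − 76k^2n − 36k^3n + 40n^2 + 24n^3 + 12kn^3 + 16n − 40k^2 + 32k^3 + 24k^4 − 16k    [combine like terms]

20kn^2 − 76k^2n − 36k^3n + 40n^2 + 24n^3 + 12kn^3 + 16n − 40k^2 + 32k^3 + 24k^4 − 16k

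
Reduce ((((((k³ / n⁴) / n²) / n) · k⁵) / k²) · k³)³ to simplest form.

k²⁷n⁻²¹

((((((k³ / n⁴) / n²) / n) · k⁵) / k²) · k³)³
= ((((((k³ / n⁴) / n²) / n) · k⁵) / k²)³) · ((k³)³)    [power of a product]
= ((((((k³ / n⁴) / n²) / n) · k⁵)³) / ((k²)³)) · ((k³)³)    [power of a quotient]
= ((((((k³ / n⁴) / n²) / n)³) · ((k⁵)³)) / ((k²)³)) · ((k³)³)    [power of a product]
= ((((((k³ / n⁴) / n²)³) / (n³)) · ((k⁵)³)) / ((k²)³)) · ((k³)³)    [power of a quotient]
= ((((((k³ / n⁴)³) / ((n²)³)) / (n³)) · ((k⁵)³)) / ((k²)³)) · ((k³)³)    [power of a quotient]
= (((((((k³)³) / ((n⁴)³)) / ((n²)³)) / (n³)) · ((k⁵)³)) / ((k²)³)) · ((k³)³)    [power of a quotient]
= (((((k⁹ / ((n⁴)³)) / ((n²)³)) / (n³)) · ((k⁵)³)) / ((k²)³)) · ((k³)³)    [power of a power]
= (((((k⁹ / n¹²) / ((n²)³)) / (n³)) · ((k⁵)³)) / ((k²)³)) · ((k³)³)    [power of a power]
= (((((k⁹ / n¹²) / n⁶) / (n³)) · ((k⁵)³)) / ((k²)³)) · ((k³)³)    [power of a power]
= (((((k⁹ / n¹²) / n⁶) / n³) · k¹⁵) / ((k²)³)) · ((k³)³)    [power of a power]
= (((((k⁹ / n¹²) / n⁶) / n³) · k¹⁵) / k⁶) · ((k³)³)    [power of a power]
= (((((k⁹ / n¹²) / n⁶) / n³) · k¹⁵) / k⁶) · k⁹    [power of a power]
= k²⁷n⁻²¹    [quotient of powers; product of powers]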